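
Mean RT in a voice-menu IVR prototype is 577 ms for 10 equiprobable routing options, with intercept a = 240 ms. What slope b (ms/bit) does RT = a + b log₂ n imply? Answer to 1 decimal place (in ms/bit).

101.4 ms/bit

10 alternatives carry log₂ 10 = 3.3219 bits; the choice cost is 577 − 240 = 337 ms, so b = 337/3.3219 = 101.447 ms/bit.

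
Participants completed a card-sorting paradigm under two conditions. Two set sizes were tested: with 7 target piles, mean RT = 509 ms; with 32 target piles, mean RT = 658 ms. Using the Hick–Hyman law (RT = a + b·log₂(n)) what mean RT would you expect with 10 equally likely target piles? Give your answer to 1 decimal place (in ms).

Solve the two-equation system in a and b:
  b = (658 − 509) / (log₂ 32 − log₂ 7) = 149 / (5 − 2.8074) = 67.954 ms/bit
  a = 509 − 67.954 × 2.8074 = 318.228 ms
Then RT(10) = 318.228 + 67.954 × log₂ 10 = 318.228 + 67.954 × 3.3219 ≈ 543.968 ms.

544.0 ms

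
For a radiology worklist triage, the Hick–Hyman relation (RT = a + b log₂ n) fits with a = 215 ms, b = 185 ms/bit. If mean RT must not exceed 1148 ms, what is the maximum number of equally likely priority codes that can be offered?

Information budget: (1148 − 215)/185 = 5.0432 bits, so n ≤ 2^5.0432 = 32.974 → at most 32.

32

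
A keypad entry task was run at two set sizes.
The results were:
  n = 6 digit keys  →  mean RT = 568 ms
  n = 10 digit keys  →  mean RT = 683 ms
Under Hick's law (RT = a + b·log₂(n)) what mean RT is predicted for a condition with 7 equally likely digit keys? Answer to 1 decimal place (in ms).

With log₂ n on the abscissa the relation is linear; from the two conditions:
  b = (683 − 568) / (log₂ 10 − log₂ 6) = 115 / (3.3219 − 2.5850) = 156.045 ms/bit
  a = 568 − 156.045 × 2.5850 = 164.629 ms
Then RT(7) = 164.629 + 156.045 × log₂ 7 = 164.629 + 156.045 × 2.8074 ≈ 602.703 ms.

602.7 ms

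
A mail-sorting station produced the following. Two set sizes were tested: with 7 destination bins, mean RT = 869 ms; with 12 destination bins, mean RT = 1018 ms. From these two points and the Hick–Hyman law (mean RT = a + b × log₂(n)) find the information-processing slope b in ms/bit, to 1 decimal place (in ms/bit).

The slope on a log₂ axis is (1018 − 869) / (3.5850 − 2.8074) = 191.613 ms/bit.

191.6 ms/bit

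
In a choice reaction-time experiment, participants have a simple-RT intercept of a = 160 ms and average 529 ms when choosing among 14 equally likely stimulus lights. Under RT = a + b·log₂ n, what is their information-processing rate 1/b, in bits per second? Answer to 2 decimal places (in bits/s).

10.32 bits/s

b = (529 − 160)/log₂ 14 = 369/3.8074 = 96.918 ms per bit = 0.09692 s/bit; the reciprocal is 10.318 bits/s.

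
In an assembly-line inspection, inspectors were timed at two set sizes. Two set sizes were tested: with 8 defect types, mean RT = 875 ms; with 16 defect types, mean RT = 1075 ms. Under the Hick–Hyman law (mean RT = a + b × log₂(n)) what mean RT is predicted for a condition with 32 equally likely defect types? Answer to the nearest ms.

1275 ms

With log₂ n on the abscissa the relation is linear; from the two conditions:
  b = (1075 − 875) / (log₂ 16 − log₂ 8) = 200 / (4 − 3) = 200 ms/bit
  a = 875 − 200 × 3 = 275 ms
Then RT(32) = 275 + 200 × log₂ 32 = 275 + 200 × 5 ≈ 1275.000 ms.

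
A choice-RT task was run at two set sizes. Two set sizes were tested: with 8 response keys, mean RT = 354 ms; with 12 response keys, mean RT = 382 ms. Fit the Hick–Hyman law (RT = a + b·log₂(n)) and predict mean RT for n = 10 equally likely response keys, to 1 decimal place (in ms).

369.4 ms

RT is linear in log₂ n, so two points fix the line:
  b = (382 − 354) / (log₂ 12 − log₂ 8) = 28 / (3.5850 − 3) = 47.866 ms/bit
  a = 354 − 47.866 × 3 = 210.401 ms
Then RT(10) = 210.401 + 47.866 × log₂ 10 = 210.401 + 47.866 × 3.3219 ≈ 369.410 ms.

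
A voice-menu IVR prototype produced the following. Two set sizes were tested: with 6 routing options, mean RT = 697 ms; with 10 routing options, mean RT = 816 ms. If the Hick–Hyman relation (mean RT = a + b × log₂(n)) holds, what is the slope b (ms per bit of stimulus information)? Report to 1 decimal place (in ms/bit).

161.5 ms/bit

b = (RT₂ − RT₁)/(log₂ n₂ − log₂ n₁) = (816 − 697)/(3.3219 − 2.5850) = 161.473 ms/bit.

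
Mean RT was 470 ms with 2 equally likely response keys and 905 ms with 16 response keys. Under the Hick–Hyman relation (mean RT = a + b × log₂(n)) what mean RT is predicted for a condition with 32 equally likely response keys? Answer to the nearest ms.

1050 ms

Solve the two-equation system in a and b:
  b = (905 − 470) / (log₂ 16 − log₂ 2) = 435 / (4 − 1) = 145 ms/bit
  a = 470 − 145 × 1 = 325 ms
Then RT(32) = 325 + 145 × log₂ 32 = 325 + 145 × 5 ≈ 1050.000 ms.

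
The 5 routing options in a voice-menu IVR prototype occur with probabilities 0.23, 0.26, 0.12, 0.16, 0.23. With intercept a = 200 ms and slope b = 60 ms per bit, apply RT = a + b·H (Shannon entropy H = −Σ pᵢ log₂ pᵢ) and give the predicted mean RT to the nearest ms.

336 ms

Entropy contributions −pᵢ log₂ pᵢ: 0.4877, 0.5053, 0.3671, 0.4230, 0.4877; sum H = 2.2707 bits.
RT = a + bH = 200 + 60·2.2707 = 336.24 ms.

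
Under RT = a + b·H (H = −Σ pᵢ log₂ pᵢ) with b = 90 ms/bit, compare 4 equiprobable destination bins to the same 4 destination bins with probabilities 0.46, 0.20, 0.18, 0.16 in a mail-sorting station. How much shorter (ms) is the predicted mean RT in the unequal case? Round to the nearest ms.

14 ms

Equiprobable entropy H₀ = log₂ 4 = 2.0000 bits.
Skewed entropy H = −Σ pᵢ log₂ pᵢ = 1.8480 bits.
ΔRT = b·(H₀ − H) = 90 × 0.1520 = 13.68 ms.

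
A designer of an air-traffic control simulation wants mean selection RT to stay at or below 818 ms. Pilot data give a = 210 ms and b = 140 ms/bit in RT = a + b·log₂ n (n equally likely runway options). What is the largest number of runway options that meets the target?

20

Information budget: (818 − 210)/140 = 4.3429 bits, so n ≤ 2^4.3429 = 20.292 → at most 20.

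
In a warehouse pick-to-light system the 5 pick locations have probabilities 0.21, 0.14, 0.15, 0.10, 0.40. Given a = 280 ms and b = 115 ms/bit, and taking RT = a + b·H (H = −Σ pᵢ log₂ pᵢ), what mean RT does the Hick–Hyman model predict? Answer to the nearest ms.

Entropy contributions −pᵢ log₂ pᵢ: 0.4728, 0.3971, 0.4105, 0.3322, 0.5288; sum H = 2.1414 bits.
RT = a + bH = 280 + 115·2.1414 = 526.27 ms.

526 ms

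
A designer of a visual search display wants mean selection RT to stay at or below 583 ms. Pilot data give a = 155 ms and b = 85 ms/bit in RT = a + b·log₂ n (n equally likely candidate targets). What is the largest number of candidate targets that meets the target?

Set 155 + 85·log₂ n ≤ 583 → log₂ n ≤ (583 − 155)/85 = 5.0353.
So n ≤ 2^5.0353 = 32.793; the largest integer n is 32.

32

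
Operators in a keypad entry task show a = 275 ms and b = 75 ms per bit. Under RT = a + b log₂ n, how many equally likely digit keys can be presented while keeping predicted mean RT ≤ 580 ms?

Set 275 + 75·log₂ n ≤ 580 → log₂ n ≤ (580 − 275)/75 = 4.0667.
So n ≤ 2^4.0667 = 16.757; the largest integer n is 16.

16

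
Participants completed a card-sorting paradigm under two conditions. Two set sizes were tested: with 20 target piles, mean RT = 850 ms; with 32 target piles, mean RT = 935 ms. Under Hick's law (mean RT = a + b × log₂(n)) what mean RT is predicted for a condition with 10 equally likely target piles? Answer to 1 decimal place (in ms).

Solve the two-equation system in a and b:
  b = (935 − 850) / (log₂ 32 − log₂ 20) = 85 / (5 − 4.3219) = 125.355 ms/bit
  a = 850 − 125.355 × 4.3219 = 308.223 ms
Then RT(10) = 308.223 + 125.355 × log₂ 10 = 308.223 + 125.355 × 3.3219 ≈ 724.645 ms.

724.6 ms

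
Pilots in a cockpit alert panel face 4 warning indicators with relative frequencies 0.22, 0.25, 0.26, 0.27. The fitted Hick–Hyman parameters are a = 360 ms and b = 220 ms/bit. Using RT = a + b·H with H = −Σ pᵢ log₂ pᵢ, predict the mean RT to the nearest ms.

799 ms

Entropy contributions −pᵢ log₂ pᵢ: 0.4806, 0.5000, 0.5053, 0.5100; sum H = 1.9959 bits.
RT = a + bH = 360 + 220·1.9959 = 799.09 ms.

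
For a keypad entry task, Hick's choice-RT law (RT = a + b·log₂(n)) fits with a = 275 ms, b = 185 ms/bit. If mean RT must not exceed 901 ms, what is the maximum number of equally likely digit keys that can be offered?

10

Set 275 + 185·log₂ n ≤ 901 → log₂ n ≤ (901 − 275)/185 = 3.3838.
So n ≤ 2^3.3838 = 10.438; the largest integer n is 10.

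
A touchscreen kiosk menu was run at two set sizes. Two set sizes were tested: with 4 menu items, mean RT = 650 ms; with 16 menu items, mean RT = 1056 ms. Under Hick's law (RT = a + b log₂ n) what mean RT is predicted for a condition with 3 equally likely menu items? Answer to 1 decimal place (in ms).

With log₂ n on the abscissa the relation is linear; from the two conditions:
  b = (1056 − 650) / (log₂ 16 − log₂ 4) = 406 / (4 − 2) = 203.000 ms/bit
  a = 650 − 203.000 × 2 = 244.000 ms
Then RT(3) = 244.000 + 203.000 × log₂ 3 = 244.000 + 203.000 × 1.5850 ≈ 565.747 ms.

565.7 ms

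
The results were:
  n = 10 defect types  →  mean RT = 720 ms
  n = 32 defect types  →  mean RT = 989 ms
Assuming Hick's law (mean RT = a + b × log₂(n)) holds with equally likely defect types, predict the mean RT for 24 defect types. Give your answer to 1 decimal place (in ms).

Solve the two-equation system in a and b:
  b = (989 − 720) / (log₂ 32 − log₂ 10) = 269 / (5 − 3.3219) = 160.303 ms/bit
  a = 720 − 160.303 × 3.3219 = 187.485 ms
Then RT(24) = 187.485 + 160.303 × log₂ 24 = 187.485 + 160.303 × 4.5850 ≈ 922.468 ms.

922.5 ms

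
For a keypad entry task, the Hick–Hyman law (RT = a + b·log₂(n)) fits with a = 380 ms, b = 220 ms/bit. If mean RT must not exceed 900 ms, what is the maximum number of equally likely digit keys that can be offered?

5

Set 380 + 220·log₂ n ≤ 900 → log₂ n ≤ (900 − 380)/220 = 2.3636.
So n ≤ 2^2.3636 = 5.147; the largest integer n is 5.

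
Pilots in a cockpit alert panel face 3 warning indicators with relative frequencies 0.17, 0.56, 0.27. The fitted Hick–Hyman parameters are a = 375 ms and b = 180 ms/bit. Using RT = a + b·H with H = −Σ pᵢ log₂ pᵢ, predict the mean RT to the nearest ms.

629 ms

H = 0.17·log₂(1/0.17) + 0.56·log₂(1/0.56) + 0.27·log₂(1/0.27) = 1.4130 bits.
RT = 375 + 180 × 1.4130 = 629.35 ms.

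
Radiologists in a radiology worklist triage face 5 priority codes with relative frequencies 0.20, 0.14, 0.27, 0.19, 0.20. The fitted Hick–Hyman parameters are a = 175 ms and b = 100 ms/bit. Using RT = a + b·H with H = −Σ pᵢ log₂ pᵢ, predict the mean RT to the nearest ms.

404 ms

Entropy contributions −pᵢ log₂ pᵢ: 0.4644, 0.3971, 0.5100, 0.4552, 0.4644; sum H = 2.2911 bits.
RT = a + bH = 175 + 100·2.2911 = 404.11 ms.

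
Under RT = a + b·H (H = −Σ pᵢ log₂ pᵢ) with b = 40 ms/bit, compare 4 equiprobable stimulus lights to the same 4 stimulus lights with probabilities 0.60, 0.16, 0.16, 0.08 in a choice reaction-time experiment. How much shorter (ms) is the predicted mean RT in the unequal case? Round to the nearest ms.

The RT saving is b·ΔH. Equiprobable H₀ = log₂(4) = 2.0000 bits; with the given probabilities H = 1.5797 bits.
b·(H₀ − H) = 40 × (2.0000 − 1.5797) = 16.81 ms.

17 ms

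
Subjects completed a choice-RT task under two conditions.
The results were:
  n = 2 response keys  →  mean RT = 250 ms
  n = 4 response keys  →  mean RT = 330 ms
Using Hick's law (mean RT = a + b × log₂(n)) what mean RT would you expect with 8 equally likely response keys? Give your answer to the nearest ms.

Solve the two-equation system in a and b:
  b = (330 − 250) / (log₂ 4 − log₂ 2) = 80 / (2 − 1) = 80 ms/bit
  a = 250 − 80 × 1 = 170 ms
Then RT(8) = 170 + 80 × log₂ 8 = 170 + 80 × 3 ≈ 410.000 ms.

410 ms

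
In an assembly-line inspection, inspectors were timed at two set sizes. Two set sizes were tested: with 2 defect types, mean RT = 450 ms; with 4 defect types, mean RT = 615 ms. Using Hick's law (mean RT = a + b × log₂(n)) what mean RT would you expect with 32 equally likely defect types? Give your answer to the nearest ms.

1110 ms

With log₂ n on the abscissa the relation is linear; from the two conditions:
  b = (615 − 450) / (log₂ 4 − log₂ 2) = 165 / (2 − 1) = 165 ms/bit
  a = 450 − 165 × 1 = 285 ms
Then RT(32) = 285 + 165 × log₂ 32 = 285 + 165 × 5 ≈ 1110.000 ms.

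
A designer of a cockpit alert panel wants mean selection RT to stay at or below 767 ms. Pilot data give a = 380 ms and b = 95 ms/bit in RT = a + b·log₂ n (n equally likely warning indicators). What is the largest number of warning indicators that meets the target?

16

Information budget: (767 − 380)/95 = 4.0737 bits, so n ≤ 2^4.0737 = 16.838 → at most 16.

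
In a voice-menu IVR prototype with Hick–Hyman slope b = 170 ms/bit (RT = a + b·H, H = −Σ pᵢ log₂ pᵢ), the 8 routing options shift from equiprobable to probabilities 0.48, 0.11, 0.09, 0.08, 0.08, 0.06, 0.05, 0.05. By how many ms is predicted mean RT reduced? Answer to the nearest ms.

The RT saving is b·ΔH. Equiprobable H₀ = log₂(8) = 3.0000 bits; with the given probabilities H = 2.4300 bits.
b·(H₀ − H) = 170 × (3.0000 − 2.4300) = 96.91 ms.

97 ms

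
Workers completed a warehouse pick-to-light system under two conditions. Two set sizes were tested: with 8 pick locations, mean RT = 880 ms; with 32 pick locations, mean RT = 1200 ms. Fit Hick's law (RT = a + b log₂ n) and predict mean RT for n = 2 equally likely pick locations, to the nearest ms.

560 ms

Solve the two-equation system in a and b:
  b = (1200 − 880) / (log₂ 32 − log₂ 8) = 320 / (5 − 3) = 160 ms/bit
  a = 880 − 160 × 3 = 400 ms
Then RT(2) = 400 + 160 × log₂ 2 = 400 + 160 × 1 ≈ 560.000 ms.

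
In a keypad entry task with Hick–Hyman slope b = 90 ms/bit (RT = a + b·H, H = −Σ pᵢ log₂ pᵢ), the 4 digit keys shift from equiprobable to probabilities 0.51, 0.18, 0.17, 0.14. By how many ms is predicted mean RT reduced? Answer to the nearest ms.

20 ms

The RT saving is b·ΔH. Equiprobable H₀ = log₂(4) = 2.0000 bits; with the given probabilities H = 1.7724 bits.
b·(H₀ − H) = 90 × (2.0000 − 1.7724) = 20.48 ms.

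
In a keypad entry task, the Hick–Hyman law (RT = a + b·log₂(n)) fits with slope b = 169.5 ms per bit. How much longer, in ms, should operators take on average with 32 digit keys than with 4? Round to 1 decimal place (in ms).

Only the slope matters, since a is common to both: ΔRT = b·log₂(n₂/n₁).
log₂(32) − log₂(4) = log₂(32/4) = log₂(8) = 3.
ΔRT = 169.5 × 3.0000 = 508.500 ms.

508.5 ms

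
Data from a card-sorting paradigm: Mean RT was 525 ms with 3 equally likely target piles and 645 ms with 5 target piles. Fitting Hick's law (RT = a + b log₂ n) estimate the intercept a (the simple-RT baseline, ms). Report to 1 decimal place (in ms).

266.9 ms

Slope: b = (645 − 525) / (log₂ 5 − log₂ 3) = 120/0.7370 = 162.830 ms/bit.
Intercept: a = 525 − 162.830·log₂(3) = 266.921 ms.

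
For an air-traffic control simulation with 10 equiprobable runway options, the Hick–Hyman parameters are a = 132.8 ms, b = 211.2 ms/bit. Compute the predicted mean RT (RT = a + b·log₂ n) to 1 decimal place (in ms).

834.4 ms

log₂(10) = 3.3219 bits, so RT = 132.8 + 211.2 × 3.3219 ≈ 834.391 ms.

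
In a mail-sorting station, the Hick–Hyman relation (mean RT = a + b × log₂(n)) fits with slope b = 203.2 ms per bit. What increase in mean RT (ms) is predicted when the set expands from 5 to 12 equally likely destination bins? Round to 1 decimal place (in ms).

Only the slope matters, since a is common to both: ΔRT = b·log₂(n₂/n₁).
log₂(12) − log₂(5) = 3.5850 − 2.3219 = 1.2630.
ΔRT = 203.2 × 1.2630 = 256.649 ms.

256.6 ms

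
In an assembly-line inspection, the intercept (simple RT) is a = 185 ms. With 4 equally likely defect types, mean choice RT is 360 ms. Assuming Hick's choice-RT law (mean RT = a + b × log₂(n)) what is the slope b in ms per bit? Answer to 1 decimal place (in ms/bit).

87.5 ms/bit

log₂(4) = 2 bits.
b = (RT − a)/log₂ n = (360 − 185) / 2 = 87.500 ms/bit.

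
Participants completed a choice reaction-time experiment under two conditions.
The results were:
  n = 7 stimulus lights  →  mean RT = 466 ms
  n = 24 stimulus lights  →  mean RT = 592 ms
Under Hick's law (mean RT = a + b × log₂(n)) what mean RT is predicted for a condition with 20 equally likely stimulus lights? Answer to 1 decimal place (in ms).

573.4 ms

Solve the two-equation system in a and b:
  b = (592 − 466) / (log₂ 24 − log₂ 7) = 126 / (4.5850 − 2.8074) = 70.882 ms/bit
  a = 466 − 70.882 × 2.8074 = 267.010 ms
Then RT(20) = 267.010 + 70.882 × log₂ 20 = 267.010 + 70.882 × 4.3219 ≈ 573.356 ms.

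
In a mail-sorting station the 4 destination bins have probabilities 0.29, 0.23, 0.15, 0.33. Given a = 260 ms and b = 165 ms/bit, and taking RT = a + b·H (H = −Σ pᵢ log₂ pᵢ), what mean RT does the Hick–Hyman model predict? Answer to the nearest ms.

H = 0.29·log₂(1/0.29) + 0.23·log₂(1/0.23) + 0.15·log₂(1/0.15) + 0.33·log₂(1/0.33) = 1.9439 bits.
RT = 260 + 165 × 1.9439 = 580.75 ms.

581 ms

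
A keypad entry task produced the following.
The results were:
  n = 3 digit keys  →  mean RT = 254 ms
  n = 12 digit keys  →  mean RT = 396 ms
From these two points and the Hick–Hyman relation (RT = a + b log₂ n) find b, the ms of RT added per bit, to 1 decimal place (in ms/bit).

b = (RT₂ − RT₁)/(log₂ n₂ − log₂ n₁) = (396 − 254)/(3.5850 − 1.5850) = 71.000 ms/bit.

71.0 ms/bit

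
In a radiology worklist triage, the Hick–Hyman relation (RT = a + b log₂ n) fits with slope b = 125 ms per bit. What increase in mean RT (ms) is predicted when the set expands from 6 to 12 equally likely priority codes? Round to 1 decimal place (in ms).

Only the slope matters, since a is common to both: ΔRT = b·log₂(n₂/n₁).
log₂(12) − log₂(6) = log₂(12/6) = log₂(2) = 1.
ΔRT = 125 × 1.0000 = 125.000 ms.

125.0 ms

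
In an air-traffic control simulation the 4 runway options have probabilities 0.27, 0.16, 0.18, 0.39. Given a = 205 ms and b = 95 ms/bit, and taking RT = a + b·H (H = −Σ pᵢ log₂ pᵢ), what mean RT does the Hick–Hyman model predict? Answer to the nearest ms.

386 ms

Entropy contributions −pᵢ log₂ pᵢ: 0.5100, 0.4230, 0.4453, 0.5298; sum H = 1.9081 bits.
RT = a + bH = 205 + 95·1.9081 = 386.27 ms.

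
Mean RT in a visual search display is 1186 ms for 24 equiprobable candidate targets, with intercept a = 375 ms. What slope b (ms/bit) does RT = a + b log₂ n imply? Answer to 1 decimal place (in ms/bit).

176.9 ms/bit

b = (1186 − 375) / log₂(24) = 811 / 4.5850 = 176.883 ms/bit.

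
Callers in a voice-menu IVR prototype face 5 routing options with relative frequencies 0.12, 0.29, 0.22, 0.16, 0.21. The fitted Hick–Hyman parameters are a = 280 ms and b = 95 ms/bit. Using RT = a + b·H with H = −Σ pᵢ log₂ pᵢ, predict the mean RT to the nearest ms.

495 ms

Entropy contributions −pᵢ log₂ pᵢ: 0.3671, 0.5179, 0.4806, 0.4230, 0.4728; sum H = 2.2614 bits.
RT = a + bH = 280 + 95·2.2614 = 494.83 ms.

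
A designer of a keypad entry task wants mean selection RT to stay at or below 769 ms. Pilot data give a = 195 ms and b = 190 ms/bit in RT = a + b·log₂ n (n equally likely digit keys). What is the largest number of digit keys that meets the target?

8

Set 195 + 190·log₂ n ≤ 769 → log₂ n ≤ (769 − 195)/190 = 3.0211.
So n ≤ 2^3.0211 = 8.118; the largest integer n is 8.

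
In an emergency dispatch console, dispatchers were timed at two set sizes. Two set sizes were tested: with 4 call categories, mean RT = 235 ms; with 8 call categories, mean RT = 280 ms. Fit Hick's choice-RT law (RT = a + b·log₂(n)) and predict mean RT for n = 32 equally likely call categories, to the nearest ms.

With log₂ n on the abscissa the relation is linear; from the two conditions:
  b = (280 − 235) / (log₂ 8 − log₂ 4) = 45 / (3 − 2) = 45 ms/bit
  a = 235 − 45 × 2 = 145 ms
Then RT(32) = 145 + 45 × log₂ 32 = 145 + 45 × 5 ≈ 370.000 ms.

370 ms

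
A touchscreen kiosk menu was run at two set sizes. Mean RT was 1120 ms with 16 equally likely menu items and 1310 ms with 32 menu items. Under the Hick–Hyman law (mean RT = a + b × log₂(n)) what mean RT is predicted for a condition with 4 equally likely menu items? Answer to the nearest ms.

740 ms

Fit slope and intercept:
  b = (1310 − 1120) / (log₂ 32 − log₂ 16) = 190 / (5 − 4) = 190 ms/bit
  a = 1120 − 190 × 4 = 360 ms
Then RT(4) = 360 + 190 × log₂ 4 = 360 + 190 × 2 ≈ 740.000 ms.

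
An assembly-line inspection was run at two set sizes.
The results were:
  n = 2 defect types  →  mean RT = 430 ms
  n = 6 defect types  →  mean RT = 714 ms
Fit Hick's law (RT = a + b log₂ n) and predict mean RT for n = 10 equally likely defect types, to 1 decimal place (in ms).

846.1 ms

Solve the two-equation system in a and b:
  b = (714 − 430) / (log₂ 6 − log₂ 2) = 284 / (2.5850 − 1) = 179.184 ms/bit
  a = 430 − 179.184 × 1 = 250.816 ms
Then RT(10) = 250.816 + 179.184 × log₂ 10 = 250.816 + 179.184 × 3.3219 ≈ 846.052 ms.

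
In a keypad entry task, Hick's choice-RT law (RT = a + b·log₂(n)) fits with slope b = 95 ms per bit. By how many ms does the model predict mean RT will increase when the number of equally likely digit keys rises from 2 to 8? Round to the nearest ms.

190 ms

Only the slope matters, since a is common to both: ΔRT = b·log₂(n₂/n₁).
log₂(8) − log₂(2) = log₂(8/2) = log₂(4) = 2.
ΔRT = 95 × 2.0000 = 190.000 ms.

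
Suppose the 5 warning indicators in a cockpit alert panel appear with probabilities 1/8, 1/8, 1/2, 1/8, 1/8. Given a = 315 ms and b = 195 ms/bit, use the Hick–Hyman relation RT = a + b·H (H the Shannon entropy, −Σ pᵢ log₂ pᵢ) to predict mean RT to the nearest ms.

Each term −pᵢ log₂ pᵢ: 0.125·3 + 0.125·3 + 0.5·1 + 0.125·3 + 0.125·3; summed, H = 2.000 bits.
Mean RT = a + bH = 315 + 195·2.000 = 705.00 ms.

705 ms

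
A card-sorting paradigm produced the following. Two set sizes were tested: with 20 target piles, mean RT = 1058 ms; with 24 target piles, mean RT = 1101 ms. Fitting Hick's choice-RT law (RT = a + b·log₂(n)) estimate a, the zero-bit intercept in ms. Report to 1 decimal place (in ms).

351.5 ms

Slope: b = (1101 − 1058) / (log₂ 24 − log₂ 20) = 43/0.2630 = 163.477 ms/bit.
Intercept: a = 1058 − 163.477·log₂(20) = 351.465 ms.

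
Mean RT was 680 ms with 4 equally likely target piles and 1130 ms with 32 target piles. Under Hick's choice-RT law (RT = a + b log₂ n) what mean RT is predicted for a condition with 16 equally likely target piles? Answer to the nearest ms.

980 ms

With log₂ n on the abscissa the relation is linear; from the two conditions:
  b = (1130 − 680) / (log₂ 32 − log₂ 4) = 450 / (5 − 2) = 150 ms/bit
  a = 680 − 150 × 2 = 380 ms
Then RT(16) = 380 + 150 × log₂ 16 = 380 + 150 × 4 ≈ 980.000 ms.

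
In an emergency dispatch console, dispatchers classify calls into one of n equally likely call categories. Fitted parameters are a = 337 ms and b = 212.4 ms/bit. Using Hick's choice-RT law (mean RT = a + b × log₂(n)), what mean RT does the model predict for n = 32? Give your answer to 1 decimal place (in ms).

log₂(32) = 5 bits, so RT = 337 + 212.4 × 5 ≈ 1399.000 ms.

1399.0 ms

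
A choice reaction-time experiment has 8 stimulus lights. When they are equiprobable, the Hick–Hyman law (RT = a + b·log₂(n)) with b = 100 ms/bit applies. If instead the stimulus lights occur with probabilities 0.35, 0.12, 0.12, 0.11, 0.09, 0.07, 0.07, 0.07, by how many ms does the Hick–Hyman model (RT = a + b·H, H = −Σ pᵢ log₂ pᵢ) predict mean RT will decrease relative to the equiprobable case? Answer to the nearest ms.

The RT saving is b·ΔH. Equiprobable H₀ = log₂(8) = 3.0000 bits; with the given probabilities H = 2.7328 bits.
b·(H₀ − H) = 100 × (3.0000 − 2.7328) = 26.72 ms.

27 ms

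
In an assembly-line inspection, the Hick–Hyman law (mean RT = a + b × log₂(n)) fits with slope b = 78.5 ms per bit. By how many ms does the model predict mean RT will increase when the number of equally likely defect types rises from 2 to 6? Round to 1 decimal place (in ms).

Only the slope matters, since a is common to both: ΔRT = b·log₂(n₂/n₁).
log₂(6) − log₂(2) = 2.5850 − 1 = 1.5850.
ΔRT = 78.5 × 1.5850 = 124.420 ms.

124.4 ms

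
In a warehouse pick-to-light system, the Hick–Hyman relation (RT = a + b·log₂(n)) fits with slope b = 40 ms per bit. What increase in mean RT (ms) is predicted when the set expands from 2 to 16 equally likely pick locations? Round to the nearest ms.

120 ms

ΔRT = (a + b log₂ n₂) − (a + b log₂ n₁) = b·(log₂ n₂ − log₂ n₁).
log₂(16) − log₂(2) = log₂(16/2) = log₂(8) = 3.
ΔRT = 40 × 3.0000 = 120.000 ms.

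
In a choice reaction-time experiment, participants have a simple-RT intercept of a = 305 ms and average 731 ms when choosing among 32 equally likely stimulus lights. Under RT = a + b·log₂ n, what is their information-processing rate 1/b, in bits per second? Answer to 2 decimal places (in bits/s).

Choice component = 731 − 305 = 426 ms over log₂(32) = 5 bits.
b = 426 / 5 = 85.200 ms/bit, so 1/b = 11.737 bits/s.

11.74 bits/s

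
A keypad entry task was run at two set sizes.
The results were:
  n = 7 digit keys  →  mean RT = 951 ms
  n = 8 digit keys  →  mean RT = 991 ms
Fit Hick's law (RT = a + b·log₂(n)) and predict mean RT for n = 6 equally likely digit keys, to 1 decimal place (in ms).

RT is linear in log₂ n, so two points fix the line:
  b = (991 − 951) / (log₂ 8 − log₂ 7) = 40 / (3 − 2.8074) = 207.636 ms/bit
  a = 951 − 207.636 × 2.8074 = 368.093 ms
Then RT(6) = 368.093 + 207.636 × log₂ 6 = 368.093 + 207.636 × 2.5850 ≈ 904.823 ms.

904.8 ms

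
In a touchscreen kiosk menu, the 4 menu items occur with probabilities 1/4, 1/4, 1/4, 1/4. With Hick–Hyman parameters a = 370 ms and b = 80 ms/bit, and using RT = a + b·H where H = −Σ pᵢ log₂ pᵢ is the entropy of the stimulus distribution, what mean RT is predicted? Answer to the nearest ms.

530 ms

Each term −pᵢ log₂ pᵢ: 0.25·2 + 0.25·2 + 0.25·2 + 0.25·2; summed, H = 2.000 bits.
Mean RT = a + bH = 370 + 80·2.000 = 530.00 ms.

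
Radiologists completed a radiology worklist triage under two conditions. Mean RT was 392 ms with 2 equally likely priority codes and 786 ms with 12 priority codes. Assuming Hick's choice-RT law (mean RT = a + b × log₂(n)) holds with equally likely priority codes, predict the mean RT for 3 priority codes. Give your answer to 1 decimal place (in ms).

Solve the two-equation system in a and b:
  b = (786 − 392) / (log₂ 12 − log₂ 2) = 394 / (3.5850 − 1) = 152.420 ms/bit
  a = 392 − 152.420 × 1 = 239.580 ms
Then RT(3) = 239.580 + 152.420 × log₂ 3 = 239.580 + 152.420 × 1.5850 ≈ 481.160 ms.

481.2 ms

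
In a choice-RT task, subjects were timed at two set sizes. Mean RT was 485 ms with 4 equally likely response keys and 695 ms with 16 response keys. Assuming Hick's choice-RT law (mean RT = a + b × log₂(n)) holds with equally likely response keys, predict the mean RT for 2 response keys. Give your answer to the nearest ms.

With log₂ n on the abscissa the relation is linear; from the two conditions:
  b = (695 − 485) / (log₂ 16 − log₂ 4) = 210 / (4 − 2) = 105 ms/bit
  a = 485 − 105 × 2 = 275 ms
Then RT(2) = 275 + 105 × log₂ 2 = 275 + 105 × 1 ≈ 380.000 ms.

380 ms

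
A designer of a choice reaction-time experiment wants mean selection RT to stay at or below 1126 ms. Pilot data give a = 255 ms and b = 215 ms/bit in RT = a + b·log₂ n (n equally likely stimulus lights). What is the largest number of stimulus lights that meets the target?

Set 255 + 215·log₂ n ≤ 1126 → log₂ n ≤ (1126 − 255)/215 = 4.0512.
So n ≤ 2^4.0512 = 16.578; the largest integer n is 16.

16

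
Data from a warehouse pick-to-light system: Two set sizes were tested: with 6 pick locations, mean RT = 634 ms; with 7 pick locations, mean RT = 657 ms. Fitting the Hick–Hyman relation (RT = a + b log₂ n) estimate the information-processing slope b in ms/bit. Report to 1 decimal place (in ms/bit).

103.4 ms/bit

b = (RT₂ − RT₁)/(log₂ n₂ − log₂ n₁) = (657 − 634)/(2.8074 − 2.5850) = 103.421 ms/bit.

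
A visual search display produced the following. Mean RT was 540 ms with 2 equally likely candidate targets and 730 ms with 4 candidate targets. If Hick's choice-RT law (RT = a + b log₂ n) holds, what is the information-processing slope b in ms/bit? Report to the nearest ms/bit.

190 ms/bit

Slope: b = (730 − 540) / (log₂ 4 − log₂ 2) = 190/1.0000 = 190 ms/bit.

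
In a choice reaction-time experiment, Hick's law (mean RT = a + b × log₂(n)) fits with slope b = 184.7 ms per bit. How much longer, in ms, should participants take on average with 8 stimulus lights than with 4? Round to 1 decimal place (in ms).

184.7 ms

ΔRT = (a + b log₂ n₂) − (a + b log₂ n₁) = b·(log₂ n₂ − log₂ n₁).
log₂(8) − log₂(4) = log₂(8/4) = log₂(2) = 1.
ΔRT = 184.7 × 1.0000 = 184.700 ms.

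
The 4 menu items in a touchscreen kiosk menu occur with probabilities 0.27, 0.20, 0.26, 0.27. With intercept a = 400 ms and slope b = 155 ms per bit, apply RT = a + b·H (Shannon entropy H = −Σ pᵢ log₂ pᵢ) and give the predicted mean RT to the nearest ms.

Entropy contributions −pᵢ log₂ pᵢ: 0.5100, 0.4644, 0.5053, 0.5100; sum H = 1.9897 bits.
RT = a + bH = 400 + 155·1.9897 = 708.41 ms.

708 ms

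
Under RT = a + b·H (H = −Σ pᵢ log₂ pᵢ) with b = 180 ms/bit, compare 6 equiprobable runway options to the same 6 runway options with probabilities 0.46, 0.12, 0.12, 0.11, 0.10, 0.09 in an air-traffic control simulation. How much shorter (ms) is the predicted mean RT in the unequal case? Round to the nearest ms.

The RT saving is b·ΔH. Equiprobable H₀ = log₂(6) = 2.5850 bits; with the given probabilities H = 2.2446 bits.
b·(H₀ − H) = 180 × (2.5850 − 2.2446) = 61.26 ms.

61 ms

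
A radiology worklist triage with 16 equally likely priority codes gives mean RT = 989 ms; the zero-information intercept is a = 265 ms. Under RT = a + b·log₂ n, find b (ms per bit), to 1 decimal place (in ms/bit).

log₂(16) = 4 bits.
b = (RT − a)/log₂ n = (989 − 265) / 4 = 181.000 ms/bit.

181.0 ms/bit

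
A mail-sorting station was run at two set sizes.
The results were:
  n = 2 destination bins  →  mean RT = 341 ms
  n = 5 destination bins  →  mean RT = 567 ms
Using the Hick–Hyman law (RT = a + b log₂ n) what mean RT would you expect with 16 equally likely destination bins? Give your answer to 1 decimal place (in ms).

853.9 ms

Solve the two-equation system in a and b:
  b = (567 − 341) / (log₂ 5 − log₂ 2) = 226 / (2.3219 − 1) = 170.962 ms/bit
  a = 341 − 170.962 × 1 = 170.038 ms
Then RT(16) = 170.038 + 170.962 × log₂ 16 = 170.038 + 170.962 × 4 ≈ 853.887 ms.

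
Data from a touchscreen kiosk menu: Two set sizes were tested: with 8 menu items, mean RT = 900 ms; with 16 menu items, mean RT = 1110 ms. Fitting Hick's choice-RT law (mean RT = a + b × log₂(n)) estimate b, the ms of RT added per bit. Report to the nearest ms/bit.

210 ms/bit

Slope: b = (1110 − 900) / (log₂ 16 − log₂ 8) = 210/1.0000 = 210 ms/bit.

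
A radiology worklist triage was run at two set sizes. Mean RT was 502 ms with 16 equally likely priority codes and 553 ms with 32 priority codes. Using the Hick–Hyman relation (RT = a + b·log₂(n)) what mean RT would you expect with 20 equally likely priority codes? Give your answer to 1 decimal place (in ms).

RT is linear in log₂ n, so two points fix the line:
  b = (553 − 502) / (log₂ 32 − log₂ 16) = 51 / (5 − 4) = 51.000 ms/bit
  a = 502 − 51.000 × 4 = 298.000 ms
Then RT(20) = 298.000 + 51.000 × log₂ 20 = 298.000 + 51.000 × 4.3219 ≈ 518.418 ms.

518.4 ms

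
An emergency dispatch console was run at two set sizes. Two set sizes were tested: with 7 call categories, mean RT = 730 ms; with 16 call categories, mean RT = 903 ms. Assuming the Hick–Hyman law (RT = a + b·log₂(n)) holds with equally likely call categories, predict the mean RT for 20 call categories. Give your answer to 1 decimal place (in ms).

Solve the two-equation system in a and b:
  b = (903 − 730) / (log₂ 16 − log₂ 7) = 173 / (4 − 2.8074) = 145.056 ms/bit
  a = 730 − 145.056 × 2.8074 = 322.777 ms
Then RT(20) = 322.777 + 145.056 × log₂ 20 = 322.777 + 145.056 × 4.3219 ≈ 949.698 ms.

949.7 ms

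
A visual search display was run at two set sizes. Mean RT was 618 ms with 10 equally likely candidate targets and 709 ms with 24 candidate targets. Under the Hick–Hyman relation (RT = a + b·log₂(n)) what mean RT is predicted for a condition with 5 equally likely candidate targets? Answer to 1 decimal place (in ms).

546.0 ms

Solve the two-equation system in a and b:
  b = (709 − 618) / (log₂ 24 − log₂ 10) = 91 / (4.5850 − 3.3219) = 72.049 ms/bit
  a = 618 − 72.049 × 3.3219 = 378.659 ms
Then RT(5) = 378.659 + 72.049 × log₂ 5 = 378.659 + 72.049 × 2.3219 ≈ 545.951 ms.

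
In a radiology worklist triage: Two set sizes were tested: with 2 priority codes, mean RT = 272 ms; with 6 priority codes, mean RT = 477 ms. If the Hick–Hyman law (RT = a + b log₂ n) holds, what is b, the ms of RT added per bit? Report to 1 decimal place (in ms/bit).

Slope: b = (477 − 272) / (log₂ 6 − log₂ 2) = 205/1.5850 = 129.341 ms/bit.

129.3 ms/bit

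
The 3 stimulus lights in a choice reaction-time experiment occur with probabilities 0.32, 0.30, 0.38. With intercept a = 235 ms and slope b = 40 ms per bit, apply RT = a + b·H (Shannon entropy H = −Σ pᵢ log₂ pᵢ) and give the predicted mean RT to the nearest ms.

298 ms

H = 0.32·log₂(1/0.32) + 0.30·log₂(1/0.30) + 0.38·log₂(1/0.38) = 1.5776 bits.
RT = 235 + 40 × 1.5776 = 298.10 ms.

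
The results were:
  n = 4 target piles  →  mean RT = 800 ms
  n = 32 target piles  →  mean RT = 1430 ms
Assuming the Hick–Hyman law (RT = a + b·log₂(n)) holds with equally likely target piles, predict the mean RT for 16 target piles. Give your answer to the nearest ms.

1220 ms

Solve the two-equation system in a and b:
  b = (1430 − 800) / (log₂ 32 − log₂ 4) = 630 / (5 − 2) = 210 ms/bit
  a = 800 − 210 × 2 = 380 ms
Then RT(16) = 380 + 210 × log₂ 16 = 380 + 210 × 4 ≈ 1220.000 ms.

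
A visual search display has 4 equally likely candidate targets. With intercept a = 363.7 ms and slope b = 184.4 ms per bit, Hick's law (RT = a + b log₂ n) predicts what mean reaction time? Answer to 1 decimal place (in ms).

log₂(4) = 2 bits, so RT = 363.7 + 184.4 × 2 ≈ 732.500 ms.

732.5 ms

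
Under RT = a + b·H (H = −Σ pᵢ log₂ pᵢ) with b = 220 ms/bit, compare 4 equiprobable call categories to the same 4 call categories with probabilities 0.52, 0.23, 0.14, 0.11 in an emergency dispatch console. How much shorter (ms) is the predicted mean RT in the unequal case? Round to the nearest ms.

The RT saving is b·ΔH. Equiprobable H₀ = log₂(4) = 2.0000 bits; with the given probabilities H = 1.7256 bits.
b·(H₀ − H) = 220 × (2.0000 − 1.7256) = 60.36 ms.

60 ms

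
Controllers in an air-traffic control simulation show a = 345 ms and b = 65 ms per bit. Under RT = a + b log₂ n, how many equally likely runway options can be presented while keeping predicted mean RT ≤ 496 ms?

Set 345 + 65·log₂ n ≤ 496 → log₂ n ≤ (496 − 345)/65 = 2.3231.
So n ≤ 2^2.3231 = 5.004; the largest integer n is 5.

5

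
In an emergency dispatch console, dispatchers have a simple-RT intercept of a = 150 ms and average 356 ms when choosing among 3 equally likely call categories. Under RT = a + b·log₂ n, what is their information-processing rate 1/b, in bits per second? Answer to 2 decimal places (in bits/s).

Choice component = 356 − 150 = 206 ms over log₂(3) = 1.5850 bits.
b = 206 / 1.5850 = 129.972 ms/bit, so 1/b = 7.694 bits/s.

7.69 bits/s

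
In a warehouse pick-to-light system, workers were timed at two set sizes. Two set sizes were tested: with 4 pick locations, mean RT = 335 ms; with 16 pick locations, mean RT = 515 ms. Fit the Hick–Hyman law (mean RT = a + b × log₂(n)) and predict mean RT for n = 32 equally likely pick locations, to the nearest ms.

605 ms

Solve the two-equation system in a and b:
  b = (515 − 335) / (log₂ 16 − log₂ 4) = 180 / (4 − 2) = 90 ms/bit
  a = 335 − 90 × 2 = 155 ms
Then RT(32) = 155 + 90 × log₂ 32 = 155 + 90 × 5 ≈ 605.000 ms.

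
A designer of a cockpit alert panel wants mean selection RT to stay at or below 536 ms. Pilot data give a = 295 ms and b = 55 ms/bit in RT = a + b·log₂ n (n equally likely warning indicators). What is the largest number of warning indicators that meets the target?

55·log₂ n ≤ 536 − 295 = 241, giving log₂ n ≤ 4.3818 and n ≤ 20.848. The largest whole number is 20.

20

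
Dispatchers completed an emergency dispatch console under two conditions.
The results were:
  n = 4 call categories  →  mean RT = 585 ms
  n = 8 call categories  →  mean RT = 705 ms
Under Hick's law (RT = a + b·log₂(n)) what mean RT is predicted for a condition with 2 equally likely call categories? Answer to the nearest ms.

465 ms

Solve the two-equation system in a and b:
  b = (705 − 585) / (log₂ 8 − log₂ 4) = 120 / (3 − 2) = 120 ms/bit
  a = 585 − 120 × 2 = 345 ms
Then RT(2) = 345 + 120 × log₂ 2 = 345 + 120 × 1 ≈ 465.000 ms.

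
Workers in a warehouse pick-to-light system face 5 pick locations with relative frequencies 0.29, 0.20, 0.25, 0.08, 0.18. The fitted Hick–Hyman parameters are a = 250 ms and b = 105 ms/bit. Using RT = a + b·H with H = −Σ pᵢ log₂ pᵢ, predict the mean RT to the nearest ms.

483 ms

H = 0.29·log₂(1/0.29) + 0.20·log₂(1/0.20) + 0.25·log₂(1/0.25) + 0.08·log₂(1/0.08) + 0.18·log₂(1/0.18) = 2.2191 bits.
RT = 250 + 105 × 2.2191 = 483.01 ms.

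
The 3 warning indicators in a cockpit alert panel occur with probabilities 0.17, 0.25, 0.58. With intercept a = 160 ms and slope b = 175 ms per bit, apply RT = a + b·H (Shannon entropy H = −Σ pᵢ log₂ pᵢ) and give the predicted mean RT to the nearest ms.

Entropy contributions −pᵢ log₂ pᵢ: 0.4346, 0.5000, 0.4558; sum H = 1.3904 bits.
RT = a + bH = 160 + 175·1.3904 = 403.32 ms.

403 ms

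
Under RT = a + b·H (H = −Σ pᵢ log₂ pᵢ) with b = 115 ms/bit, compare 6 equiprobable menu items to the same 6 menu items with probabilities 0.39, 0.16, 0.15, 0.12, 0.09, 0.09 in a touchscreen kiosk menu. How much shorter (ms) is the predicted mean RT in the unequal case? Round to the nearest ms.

26 ms

The RT saving is b·ΔH. Equiprobable H₀ = log₂(6) = 2.5850 bits; with the given probabilities H = 2.3557 bits.
b·(H₀ − H) = 115 × (2.5850 − 2.3557) = 26.36 ms.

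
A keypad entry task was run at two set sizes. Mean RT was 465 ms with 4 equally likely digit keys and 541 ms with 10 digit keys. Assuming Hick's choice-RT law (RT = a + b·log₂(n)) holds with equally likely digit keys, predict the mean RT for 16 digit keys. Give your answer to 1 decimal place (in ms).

RT is linear in log₂ n, so two points fix the line:
  b = (541 − 465) / (log₂ 10 − log₂ 4) = 76 / (3.3219 − 2) = 57.492 ms/bit
  a = 465 − 57.492 × 2 = 350.016 ms
Then RT(16) = 350.016 + 57.492 × log₂ 16 = 350.016 + 57.492 × 4 ≈ 579.984 ms.

580.0 ms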